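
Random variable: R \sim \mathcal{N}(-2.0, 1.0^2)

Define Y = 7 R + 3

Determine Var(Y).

For Y = aR + b: Var(Y) = a² * Var(R)
Var(R) = 1.0^2 = 1
Var(Y) = 7² * 1 = 49 * 1 = 49

49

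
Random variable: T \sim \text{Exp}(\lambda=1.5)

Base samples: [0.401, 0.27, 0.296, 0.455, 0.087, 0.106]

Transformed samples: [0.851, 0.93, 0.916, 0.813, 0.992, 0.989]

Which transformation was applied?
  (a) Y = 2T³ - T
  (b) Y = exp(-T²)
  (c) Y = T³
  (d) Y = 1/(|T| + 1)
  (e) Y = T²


Checking option (b) Y = exp(-T²):
  T = 0.401 -> Y = 0.851 ✓
  T = 0.27 -> Y = 0.93 ✓
  T = 0.296 -> Y = 0.916 ✓
All samples match this transformation.

(b) exp(-T²)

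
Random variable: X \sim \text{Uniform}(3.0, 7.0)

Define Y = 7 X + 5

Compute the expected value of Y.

For Y = 7X + 5:
E[Y] = 7 * E[X] + 5
E[X] = (3 + 7)/2 = 5
E[Y] = 7 * 5 + 5 = 40

40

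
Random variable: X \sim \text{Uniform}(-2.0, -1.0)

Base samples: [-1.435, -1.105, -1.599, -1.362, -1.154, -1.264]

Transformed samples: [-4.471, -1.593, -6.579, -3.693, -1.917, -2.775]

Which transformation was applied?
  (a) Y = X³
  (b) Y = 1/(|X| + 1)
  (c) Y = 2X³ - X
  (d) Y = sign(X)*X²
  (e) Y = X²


Checking option (c) Y = 2X³ - X:
  X = -1.435 -> Y = -4.471 ✓
  X = -1.105 -> Y = -1.593 ✓
  X = -1.599 -> Y = -6.579 ✓
All samples match this transformation.

(c) 2X³ - X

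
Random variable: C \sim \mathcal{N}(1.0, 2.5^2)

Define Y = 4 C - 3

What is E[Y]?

For Y = 4C - 3:
E[Y] = 4 * E[C] - 3
E[C] = 1.0 = 1
E[Y] = 4 * 1 - 3 = 1

1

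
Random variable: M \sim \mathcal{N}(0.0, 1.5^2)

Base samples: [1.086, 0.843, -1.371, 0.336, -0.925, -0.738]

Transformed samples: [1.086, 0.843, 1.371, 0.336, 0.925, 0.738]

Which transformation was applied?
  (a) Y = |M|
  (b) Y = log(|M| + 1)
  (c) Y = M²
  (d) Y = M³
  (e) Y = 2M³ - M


Checking option (a) Y = |M|:
  M = 1.086 -> Y = 1.086 ✓
  M = 0.843 -> Y = 0.843 ✓
  M = -1.371 -> Y = 1.371 ✓
All samples match this transformation.

(a) |M|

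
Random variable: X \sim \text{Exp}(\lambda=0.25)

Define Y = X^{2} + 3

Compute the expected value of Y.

E[Y] = 1*E[X²] + 3
E[X] = 4
E[X²] = Var(X) + (E[X])² = 16 + 16 = 32
E[Y] = 1*32 + 3 = 35

35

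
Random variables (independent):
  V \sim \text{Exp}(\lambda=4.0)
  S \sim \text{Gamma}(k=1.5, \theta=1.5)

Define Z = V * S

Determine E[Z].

For independent RVs: E[XY] = E[X]*E[Y]
E[V] = 0.25
E[S] = 2.25
E[Z] = 0.25 * 2.25 = 0.5625

0.5625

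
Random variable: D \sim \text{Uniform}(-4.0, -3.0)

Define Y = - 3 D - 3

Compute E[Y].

For Y = -3D - 3:
E[Y] = -3 * E[D] - 3
E[D] = (-4 - 3)/2 = -3.5
E[Y] = -3 * (-3.5) - 3 = 7.5

7.5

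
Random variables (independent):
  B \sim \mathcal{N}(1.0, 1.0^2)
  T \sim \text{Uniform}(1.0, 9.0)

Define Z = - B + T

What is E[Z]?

E[Z] = -1*E[B] + 1*E[T]
E[B] = 1
E[T] = 5
E[Z] = -1*1 + 1*5 = 4

4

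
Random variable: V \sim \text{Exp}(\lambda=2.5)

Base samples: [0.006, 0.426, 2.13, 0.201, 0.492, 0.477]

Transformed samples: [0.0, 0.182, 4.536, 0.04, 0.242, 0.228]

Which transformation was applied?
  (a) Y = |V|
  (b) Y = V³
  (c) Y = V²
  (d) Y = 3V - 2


Checking option (c) Y = V²:
  V = 0.006 -> Y = 0.0 ✓
  V = 0.426 -> Y = 0.182 ✓
  V = 2.13 -> Y = 4.536 ✓
All samples match this transformation.

(c) V²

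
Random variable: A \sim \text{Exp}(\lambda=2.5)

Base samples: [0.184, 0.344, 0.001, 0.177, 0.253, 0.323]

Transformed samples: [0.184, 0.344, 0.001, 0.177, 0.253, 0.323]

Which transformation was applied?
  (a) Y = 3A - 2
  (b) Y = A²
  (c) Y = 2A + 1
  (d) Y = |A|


Checking option (d) Y = |A|:
  A = 0.184 -> Y = 0.184 ✓
  A = 0.344 -> Y = 0.344 ✓
  A = 0.001 -> Y = 0.001 ✓
All samples match this transformation.

(d) |A|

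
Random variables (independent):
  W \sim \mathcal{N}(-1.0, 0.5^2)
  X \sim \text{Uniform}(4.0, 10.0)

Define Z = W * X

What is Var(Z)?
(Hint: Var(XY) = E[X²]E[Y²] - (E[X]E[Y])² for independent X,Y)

Var(XY) = E[X²]E[Y²] - (E[X]E[Y])²
E[W] = -1, Var(W) = 0.25
E[X] = 7, Var(X) = 3
E[W²] = 0.25 + (-1)² = 1.25
E[X²] = 3 + 7² = 52
Var(Z) = 1.25*52 - (-1*7)²
= 65 - 49 = 16

16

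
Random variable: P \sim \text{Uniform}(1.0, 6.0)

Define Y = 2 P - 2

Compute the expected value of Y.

For Y = 2P - 2:
E[Y] = 2 * E[P] - 2
E[P] = (1 + 6)/2 = 3.5
E[Y] = 2 * 3.5 - 2 = 5

5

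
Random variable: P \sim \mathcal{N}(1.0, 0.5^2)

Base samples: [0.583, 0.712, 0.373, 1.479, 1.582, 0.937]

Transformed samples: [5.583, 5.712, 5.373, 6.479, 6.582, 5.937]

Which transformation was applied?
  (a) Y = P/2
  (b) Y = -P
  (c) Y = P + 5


Checking option (c) Y = P + 5:
  P = 0.583 -> Y = 5.583 ✓
  P = 0.712 -> Y = 5.712 ✓
  P = 0.373 -> Y = 5.373 ✓
All samples match this transformation.

(c) P + 5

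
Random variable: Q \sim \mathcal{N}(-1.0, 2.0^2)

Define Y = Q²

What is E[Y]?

E[Q²] = Var(Q) + (E[Q])² = 4 + 1 = 5

5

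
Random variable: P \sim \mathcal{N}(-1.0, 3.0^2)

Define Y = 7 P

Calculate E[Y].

For Y = 7P:
E[Y] = 7 * E[P]
E[P] = -1.0 = -1
E[Y] = 7 * (-1) = -7

-7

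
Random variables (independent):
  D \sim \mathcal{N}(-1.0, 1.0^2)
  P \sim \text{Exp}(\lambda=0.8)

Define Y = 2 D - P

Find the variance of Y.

For independent RVs: Var(aX + bY) = a²Var(X) + b²Var(Y)
Var(D) = 1
Var(P) = 1.5625
Var(Y) = 2²*1 + (-1)²*1.5625
= 4*1 + 1*1.5625 = 5.5625

5.5625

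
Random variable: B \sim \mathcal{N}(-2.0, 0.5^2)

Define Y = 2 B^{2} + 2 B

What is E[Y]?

E[Y] = 2*E[B²] + 2*E[B]
E[B] = -2
E[B²] = Var(B) + (E[B])² = 0.25 + 4 = 4.25
E[Y] = 2*4.25 + 2*(-2) = 4.5

4.5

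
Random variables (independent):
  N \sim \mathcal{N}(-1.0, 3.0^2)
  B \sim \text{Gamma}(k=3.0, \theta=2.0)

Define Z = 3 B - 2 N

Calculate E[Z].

E[Z] = -2*E[N] + 3*E[B]
E[N] = -1
E[B] = 6
E[Z] = -2*(-1) + 3*6 = 20

20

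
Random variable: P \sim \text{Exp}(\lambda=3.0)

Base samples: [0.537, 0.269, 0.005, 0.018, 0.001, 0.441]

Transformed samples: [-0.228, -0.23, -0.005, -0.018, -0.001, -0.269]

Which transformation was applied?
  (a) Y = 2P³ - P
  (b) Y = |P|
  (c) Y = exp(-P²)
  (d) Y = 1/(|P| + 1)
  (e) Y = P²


Checking option (a) Y = 2P³ - P:
  P = 0.537 -> Y = -0.228 ✓
  P = 0.269 -> Y = -0.23 ✓
  P = 0.005 -> Y = -0.005 ✓
All samples match this transformation.

(a) 2P³ - P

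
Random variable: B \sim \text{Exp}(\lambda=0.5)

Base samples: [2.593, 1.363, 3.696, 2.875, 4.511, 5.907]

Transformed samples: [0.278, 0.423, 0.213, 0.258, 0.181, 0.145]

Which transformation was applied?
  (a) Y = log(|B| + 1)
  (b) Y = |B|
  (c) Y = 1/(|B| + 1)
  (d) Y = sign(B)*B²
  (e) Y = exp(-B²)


Checking option (c) Y = 1/(|B| + 1):
  B = 2.593 -> Y = 0.278 ✓
  B = 1.363 -> Y = 0.423 ✓
  B = 3.696 -> Y = 0.213 ✓
All samples match this transformation.

(c) 1/(|B| + 1)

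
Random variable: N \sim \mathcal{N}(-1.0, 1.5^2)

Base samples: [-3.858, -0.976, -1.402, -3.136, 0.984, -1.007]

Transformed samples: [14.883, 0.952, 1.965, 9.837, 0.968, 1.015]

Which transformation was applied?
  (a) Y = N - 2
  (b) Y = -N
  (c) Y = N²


Checking option (c) Y = N²:
  N = -3.858 -> Y = 14.883 ✓
  N = -0.976 -> Y = 0.952 ✓
  N = -1.402 -> Y = 1.965 ✓
All samples match this transformation.

(c) N²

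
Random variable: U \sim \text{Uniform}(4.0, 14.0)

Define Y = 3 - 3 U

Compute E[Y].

For Y = -3U + 3:
E[Y] = -3 * E[U] + 3
E[U] = (4 + 14)/2 = 9
E[Y] = -3 * 9 + 3 = -24

-24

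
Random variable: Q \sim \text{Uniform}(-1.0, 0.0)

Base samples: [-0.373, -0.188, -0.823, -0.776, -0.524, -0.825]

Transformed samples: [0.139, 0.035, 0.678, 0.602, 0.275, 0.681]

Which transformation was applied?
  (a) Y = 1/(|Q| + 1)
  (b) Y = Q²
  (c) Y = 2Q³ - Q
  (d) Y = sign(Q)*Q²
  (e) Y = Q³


Checking option (b) Y = Q²:
  Q = -0.373 -> Y = 0.139 ✓
  Q = -0.188 -> Y = 0.035 ✓
  Q = -0.823 -> Y = 0.678 ✓
All samples match this transformation.

(b) Q²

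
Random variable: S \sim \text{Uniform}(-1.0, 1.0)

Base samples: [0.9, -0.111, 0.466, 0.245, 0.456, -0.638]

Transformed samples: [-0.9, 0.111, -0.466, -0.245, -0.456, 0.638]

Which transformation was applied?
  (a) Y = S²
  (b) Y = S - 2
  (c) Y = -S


Checking option (c) Y = -S:
  S = 0.9 -> Y = -0.9 ✓
  S = -0.111 -> Y = 0.111 ✓
  S = 0.466 -> Y = -0.466 ✓
All samples match this transformation.

(c) -S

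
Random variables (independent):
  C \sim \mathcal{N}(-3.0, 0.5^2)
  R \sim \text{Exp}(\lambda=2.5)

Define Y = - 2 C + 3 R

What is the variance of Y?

For independent RVs: Var(aX + bY) = a²Var(X) + b²Var(Y)
Var(C) = 0.25
Var(R) = 0.16
Var(Y) = (-2)²*0.25 + 3²*0.16
= 4*0.25 + 9*0.16 = 2.44

2.44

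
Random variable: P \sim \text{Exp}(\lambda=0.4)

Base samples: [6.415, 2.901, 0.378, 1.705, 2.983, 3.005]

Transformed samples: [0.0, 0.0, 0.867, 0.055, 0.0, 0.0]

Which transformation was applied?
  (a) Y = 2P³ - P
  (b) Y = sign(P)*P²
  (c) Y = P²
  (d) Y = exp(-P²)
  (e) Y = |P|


Checking option (d) Y = exp(-P²):
  P = 6.415 -> Y = 0.0 ✓
  P = 2.901 -> Y = 0.0 ✓
  P = 0.378 -> Y = 0.867 ✓
All samples match this transformation.

(d) exp(-P²)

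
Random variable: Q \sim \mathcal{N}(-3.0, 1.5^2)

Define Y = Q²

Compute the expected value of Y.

E[Q²] = Var(Q) + (E[Q])² = 2.25 + 9 = 11.25

11.25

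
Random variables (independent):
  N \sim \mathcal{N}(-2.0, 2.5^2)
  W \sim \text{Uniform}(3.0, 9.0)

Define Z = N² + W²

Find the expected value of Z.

E[Z] = E[N²] + E[W²]
E[N²] = Var(N) + E[N]² = 6.25 + 4 = 10.25
E[W²] = Var(W) + E[W]² = 3 + 36 = 39
E[Z] = 10.25 + 39 = 49.25

49.25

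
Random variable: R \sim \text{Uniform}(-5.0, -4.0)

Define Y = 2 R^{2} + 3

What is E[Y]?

E[Y] = 2*E[R²] + 3
E[R] = -4.5
E[R²] = Var(R) + (E[R])² = 0.083333333 + 20.25 = 20.333333
E[Y] = 2*20.333333 + 3 = 43.666667

43.666667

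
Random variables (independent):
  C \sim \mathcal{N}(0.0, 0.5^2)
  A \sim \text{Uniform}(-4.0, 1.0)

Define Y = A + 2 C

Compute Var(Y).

For independent RVs: Var(aX + bY) = a²Var(X) + b²Var(Y)
Var(C) = 0.25
Var(A) = 2.0833333
Var(Y) = 2²*0.25 + 1²*2.0833333
= 4*0.25 + 1*2.0833333 = 3.0833333

3.0833333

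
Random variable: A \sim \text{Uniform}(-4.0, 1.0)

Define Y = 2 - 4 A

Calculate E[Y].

For Y = -4A + 2:
E[Y] = -4 * E[A] + 2
E[A] = (-4 + 1)/2 = -1.5
E[Y] = -4 * (-1.5) + 2 = 8

8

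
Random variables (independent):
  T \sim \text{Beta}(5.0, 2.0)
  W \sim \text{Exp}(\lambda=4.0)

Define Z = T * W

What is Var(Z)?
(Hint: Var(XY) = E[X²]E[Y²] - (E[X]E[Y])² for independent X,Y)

Var(XY) = E[X²]E[Y²] - (E[X]E[Y])²
E[T] = 0.71428571, Var(T) = 0.025510204
E[W] = 0.25, Var(W) = 0.0625
E[T²] = 0.025510204 + 0.71428571² = 0.53571429
E[W²] = 0.0625 + 0.25² = 0.125
Var(Z) = 0.53571429*0.125 - (0.71428571*0.25)²
= 0.066964286 - 0.031887755 = 0.035076531

0.035076531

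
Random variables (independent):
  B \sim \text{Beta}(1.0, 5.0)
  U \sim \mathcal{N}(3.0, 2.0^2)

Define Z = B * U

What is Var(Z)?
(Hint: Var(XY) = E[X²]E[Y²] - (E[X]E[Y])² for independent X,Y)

Var(XY) = E[X²]E[Y²] - (E[X]E[Y])²
E[B] = 0.16666667, Var(B) = 0.01984127
E[U] = 3, Var(U) = 4
E[B²] = 0.01984127 + 0.16666667² = 0.047619048
E[U²] = 4 + 3² = 13
Var(Z) = 0.047619048*13 - (0.16666667*3)²
= 0.61904762 - 0.25 = 0.36904762

0.36904762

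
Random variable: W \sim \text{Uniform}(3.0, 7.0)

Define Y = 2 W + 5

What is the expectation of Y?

For Y = 2W + 5:
E[Y] = 2 * E[W] + 5
E[W] = (3 + 7)/2 = 5
E[Y] = 2 * 5 + 5 = 15

15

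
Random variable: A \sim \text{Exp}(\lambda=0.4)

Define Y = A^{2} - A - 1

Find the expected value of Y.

E[Y] = 1*E[A²] - 1*E[A] - 1
E[A] = 2.5
E[A²] = Var(A) + (E[A])² = 6.25 + 6.25 = 12.5
E[Y] = 1*12.5 - 1*2.5 - 1 = 9

9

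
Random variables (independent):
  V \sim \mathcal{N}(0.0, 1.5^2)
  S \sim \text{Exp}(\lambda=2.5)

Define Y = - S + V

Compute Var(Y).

For independent RVs: Var(aX + bY) = a²Var(X) + b²Var(Y)
Var(V) = 2.25
Var(S) = 0.16
Var(Y) = 1²*2.25 + (-1)²*0.16
= 1*2.25 + 1*0.16 = 2.41

2.41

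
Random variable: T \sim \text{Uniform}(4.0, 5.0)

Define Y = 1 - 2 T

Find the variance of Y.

For Y = aT + b: Var(Y) = a² * Var(T)
Var(T) = (5 - 4)^2/12 = 0.083333333
Var(Y) = (-2)² * 0.083333333 = 4 * 0.083333333 = 0.33333333

0.33333333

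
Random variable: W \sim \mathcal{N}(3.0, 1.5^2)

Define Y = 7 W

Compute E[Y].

For Y = 7W:
E[Y] = 7 * E[W]
E[W] = 3.0 = 3
E[Y] = 7 * 3 = 21

21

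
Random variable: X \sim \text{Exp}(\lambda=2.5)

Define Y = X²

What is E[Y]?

Using E[X²] = Var(X) + (E[X])²:
E[X] = 0.4
Var(X) = 1/2.5^2 = 0.16
E[X²] = 0.16 + 0.4² = 0.16 + 0.16 = 0.32

0.32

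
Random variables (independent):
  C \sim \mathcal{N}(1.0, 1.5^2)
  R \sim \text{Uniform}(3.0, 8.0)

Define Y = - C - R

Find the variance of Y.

For independent RVs: Var(aX + bY) = a²Var(X) + b²Var(Y)
Var(C) = 2.25
Var(R) = 2.0833333
Var(Y) = (-1)²*2.25 + (-1)²*2.0833333
= 1*2.25 + 1*2.0833333 = 4.3333333

4.3333333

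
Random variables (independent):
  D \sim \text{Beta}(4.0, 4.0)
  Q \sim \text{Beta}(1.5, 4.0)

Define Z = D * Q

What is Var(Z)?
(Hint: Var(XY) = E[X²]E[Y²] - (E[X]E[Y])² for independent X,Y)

Var(XY) = E[X²]E[Y²] - (E[X]E[Y])²
E[D] = 0.5, Var(D) = 0.027777778
E[Q] = 0.27272727, Var(Q) = 0.03051494
E[D²] = 0.027777778 + 0.5² = 0.27777778
E[Q²] = 0.03051494 + 0.27272727² = 0.1048951
Var(Z) = 0.27777778*0.1048951 - (0.5*0.27272727)²
= 0.029137529 - 0.018595041 = 0.010542488

0.010542488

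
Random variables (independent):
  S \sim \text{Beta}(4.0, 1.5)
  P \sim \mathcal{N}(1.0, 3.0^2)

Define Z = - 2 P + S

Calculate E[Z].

E[Z] = 1*E[S] - 2*E[P]
E[S] = 0.72727273
E[P] = 1
E[Z] = 1*0.72727273 - 2*1 = -1.2727273

-1.2727273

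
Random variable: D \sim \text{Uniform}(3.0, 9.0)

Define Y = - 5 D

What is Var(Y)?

For Y = aD + b: Var(Y) = a² * Var(D)
Var(D) = (9 - 3)^2/12 = 3
Var(Y) = (-5)² * 3 = 25 * 3 = 75

75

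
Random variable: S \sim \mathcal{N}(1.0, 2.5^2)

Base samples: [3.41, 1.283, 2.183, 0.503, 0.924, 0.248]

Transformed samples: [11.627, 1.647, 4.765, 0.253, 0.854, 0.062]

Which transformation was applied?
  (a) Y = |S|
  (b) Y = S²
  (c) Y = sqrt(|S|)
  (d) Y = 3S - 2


Checking option (b) Y = S²:
  S = 3.41 -> Y = 11.627 ✓
  S = 1.283 -> Y = 1.647 ✓
  S = 2.183 -> Y = 4.765 ✓
All samples match this transformation.

(b) S²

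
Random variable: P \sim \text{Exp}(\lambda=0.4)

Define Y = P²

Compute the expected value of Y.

Using E[X²] = Var(X) + (E[X])²:
E[P] = 2.5
Var(P) = 1/0.4^2 = 6.25
E[P²] = 6.25 + 2.5² = 6.25 + 6.25 = 12.5

12.5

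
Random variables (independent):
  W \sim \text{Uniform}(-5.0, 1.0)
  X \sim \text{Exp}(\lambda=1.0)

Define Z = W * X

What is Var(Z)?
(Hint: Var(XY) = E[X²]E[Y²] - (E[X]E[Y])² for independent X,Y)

Var(XY) = E[X²]E[Y²] - (E[X]E[Y])²
E[W] = -2, Var(W) = 3
E[X] = 1, Var(X) = 1
E[W²] = 3 + (-2)² = 7
E[X²] = 1 + 1² = 2
Var(Z) = 7*2 - (-2*1)²
= 14 - 4 = 10

10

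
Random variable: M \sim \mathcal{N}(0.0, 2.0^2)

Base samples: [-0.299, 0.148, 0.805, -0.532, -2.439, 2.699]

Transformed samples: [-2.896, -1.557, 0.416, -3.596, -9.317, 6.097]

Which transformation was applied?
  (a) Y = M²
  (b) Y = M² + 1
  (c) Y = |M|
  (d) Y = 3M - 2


Checking option (d) Y = 3M - 2:
  M = -0.299 -> Y = -2.896 ✓
  M = 0.148 -> Y = -1.557 ✓
  M = 0.805 -> Y = 0.416 ✓
All samples match this transformation.

(d) 3M - 2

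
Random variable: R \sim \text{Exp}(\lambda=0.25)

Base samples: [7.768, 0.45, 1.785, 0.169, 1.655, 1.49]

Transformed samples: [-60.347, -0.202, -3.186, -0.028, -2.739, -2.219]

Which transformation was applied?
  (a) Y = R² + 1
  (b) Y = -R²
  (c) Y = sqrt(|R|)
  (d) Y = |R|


Checking option (b) Y = -R²:
  R = 7.768 -> Y = -60.347 ✓
  R = 0.45 -> Y = -0.202 ✓
  R = 1.785 -> Y = -3.186 ✓
All samples match this transformation.

(b) -R²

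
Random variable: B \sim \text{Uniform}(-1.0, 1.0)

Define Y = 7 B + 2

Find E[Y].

For Y = 7B + 2:
E[Y] = 7 * E[B] + 2
E[B] = (-1 + 1)/2 = 0
E[Y] = 7 * 0 + 2 = 2

2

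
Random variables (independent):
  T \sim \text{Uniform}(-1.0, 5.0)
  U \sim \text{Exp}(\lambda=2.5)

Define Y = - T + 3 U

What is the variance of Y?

For independent RVs: Var(aX + bY) = a²Var(X) + b²Var(Y)
Var(T) = 3
Var(U) = 0.16
Var(Y) = (-1)²*3 + 3²*0.16
= 1*3 + 9*0.16 = 4.44

4.44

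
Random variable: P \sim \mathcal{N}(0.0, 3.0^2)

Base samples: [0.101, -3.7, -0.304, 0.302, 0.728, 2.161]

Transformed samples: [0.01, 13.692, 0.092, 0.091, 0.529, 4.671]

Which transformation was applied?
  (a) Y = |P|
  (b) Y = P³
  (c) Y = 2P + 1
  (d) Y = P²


Checking option (d) Y = P²:
  P = 0.101 -> Y = 0.01 ✓
  P = -3.7 -> Y = 13.692 ✓
  P = -0.304 -> Y = 0.092 ✓
All samples match this transformation.

(d) P²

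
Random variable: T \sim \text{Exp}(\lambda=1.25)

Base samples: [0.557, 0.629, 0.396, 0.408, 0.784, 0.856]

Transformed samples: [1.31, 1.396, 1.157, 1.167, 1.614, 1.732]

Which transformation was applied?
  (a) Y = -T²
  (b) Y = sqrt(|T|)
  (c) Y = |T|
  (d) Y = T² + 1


Checking option (d) Y = T² + 1:
  T = 0.557 -> Y = 1.31 ✓
  T = 0.629 -> Y = 1.396 ✓
  T = 0.396 -> Y = 1.157 ✓
All samples match this transformation.

(d) T² + 1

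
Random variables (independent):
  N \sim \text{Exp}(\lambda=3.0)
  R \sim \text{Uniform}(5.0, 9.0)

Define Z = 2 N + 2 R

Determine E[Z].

E[Z] = 2*E[N] + 2*E[R]
E[N] = 0.33333333
E[R] = 7
E[Z] = 2*0.33333333 + 2*7 = 14.666667

14.666667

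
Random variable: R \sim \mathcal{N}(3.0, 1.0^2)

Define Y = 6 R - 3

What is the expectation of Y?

For Y = 6R - 3:
E[Y] = 6 * E[R] - 3
E[R] = 3.0 = 3
E[Y] = 6 * 3 - 3 = 15

15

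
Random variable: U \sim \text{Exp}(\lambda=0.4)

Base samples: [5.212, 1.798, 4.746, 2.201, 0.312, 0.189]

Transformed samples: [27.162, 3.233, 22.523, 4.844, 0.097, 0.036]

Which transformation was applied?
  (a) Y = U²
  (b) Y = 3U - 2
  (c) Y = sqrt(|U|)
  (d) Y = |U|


Checking option (a) Y = U²:
  U = 5.212 -> Y = 27.162 ✓
  U = 1.798 -> Y = 3.233 ✓
  U = 4.746 -> Y = 22.523 ✓
All samples match this transformation.

(a) U²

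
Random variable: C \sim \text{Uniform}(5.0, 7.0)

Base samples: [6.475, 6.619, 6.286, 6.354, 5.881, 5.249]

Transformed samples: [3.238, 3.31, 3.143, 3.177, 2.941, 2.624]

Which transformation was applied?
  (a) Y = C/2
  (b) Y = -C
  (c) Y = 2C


Checking option (a) Y = C/2:
  C = 6.475 -> Y = 3.238 ✓
  C = 6.619 -> Y = 3.31 ✓
  C = 6.286 -> Y = 3.143 ✓
All samples match this transformation.

(a) C/2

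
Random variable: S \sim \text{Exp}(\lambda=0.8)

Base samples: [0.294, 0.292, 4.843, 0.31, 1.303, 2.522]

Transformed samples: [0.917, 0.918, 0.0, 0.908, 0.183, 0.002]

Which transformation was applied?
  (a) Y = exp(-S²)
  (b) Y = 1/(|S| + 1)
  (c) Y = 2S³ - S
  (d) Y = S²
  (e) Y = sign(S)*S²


Checking option (a) Y = exp(-S²):
  S = 0.294 -> Y = 0.917 ✓
  S = 0.292 -> Y = 0.918 ✓
  S = 4.843 -> Y = 0.0 ✓
All samples match this transformation.

(a) exp(-S²)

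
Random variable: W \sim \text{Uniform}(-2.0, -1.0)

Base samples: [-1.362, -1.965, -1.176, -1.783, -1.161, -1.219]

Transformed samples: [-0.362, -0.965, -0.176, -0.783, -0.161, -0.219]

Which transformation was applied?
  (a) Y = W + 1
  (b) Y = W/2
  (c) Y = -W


Checking option (a) Y = W + 1:
  W = -1.362 -> Y = -0.362 ✓
  W = -1.965 -> Y = -0.965 ✓
  W = -1.176 -> Y = -0.176 ✓
All samples match this transformation.

(a) W + 1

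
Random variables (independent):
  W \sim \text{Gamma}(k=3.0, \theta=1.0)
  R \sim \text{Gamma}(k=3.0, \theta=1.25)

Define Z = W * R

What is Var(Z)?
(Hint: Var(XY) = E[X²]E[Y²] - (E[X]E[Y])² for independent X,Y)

Var(XY) = E[X²]E[Y²] - (E[X]E[Y])²
E[W] = 3, Var(W) = 3
E[R] = 3.75, Var(R) = 4.6875
E[W²] = 3 + 3² = 12
E[R²] = 4.6875 + 3.75² = 18.75
Var(Z) = 12*18.75 - (3*3.75)²
= 225 - 126.5625 = 98.4375

98.4375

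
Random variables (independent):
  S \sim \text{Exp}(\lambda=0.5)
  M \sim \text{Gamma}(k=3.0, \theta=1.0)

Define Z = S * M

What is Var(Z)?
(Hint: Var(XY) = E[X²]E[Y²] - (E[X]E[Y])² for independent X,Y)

Var(XY) = E[X²]E[Y²] - (E[X]E[Y])²
E[S] = 2, Var(S) = 4
E[M] = 3, Var(M) = 3
E[S²] = 4 + 2² = 8
E[M²] = 3 + 3² = 12
Var(Z) = 8*12 - (2*3)²
= 96 - 36 = 60

60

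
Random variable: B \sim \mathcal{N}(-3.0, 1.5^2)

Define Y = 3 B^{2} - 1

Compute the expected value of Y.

E[Y] = 3*E[B²] - 1
E[B] = -3
E[B²] = Var(B) + (E[B])² = 2.25 + 9 = 11.25
E[Y] = 3*11.25 - 1 = 32.75

32.75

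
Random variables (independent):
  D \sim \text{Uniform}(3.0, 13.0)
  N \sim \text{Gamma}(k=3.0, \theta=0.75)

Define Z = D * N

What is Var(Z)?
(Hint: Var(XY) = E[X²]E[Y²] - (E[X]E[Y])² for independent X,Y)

Var(XY) = E[X²]E[Y²] - (E[X]E[Y])²
E[D] = 8, Var(D) = 8.3333333
E[N] = 2.25, Var(N) = 1.6875
E[D²] = 8.3333333 + 8² = 72.333333
E[N²] = 1.6875 + 2.25² = 6.75
Var(Z) = 72.333333*6.75 - (8*2.25)²
= 488.25 - 324 = 164.25

164.25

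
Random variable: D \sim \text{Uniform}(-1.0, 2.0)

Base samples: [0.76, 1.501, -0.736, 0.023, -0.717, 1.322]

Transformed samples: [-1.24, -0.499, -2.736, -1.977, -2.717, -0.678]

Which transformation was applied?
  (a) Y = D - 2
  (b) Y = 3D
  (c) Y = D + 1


Checking option (a) Y = D - 2:
  D = 0.76 -> Y = -1.24 ✓
  D = 1.501 -> Y = -0.499 ✓
  D = -0.736 -> Y = -2.736 ✓
All samples match this transformation.

(a) D - 2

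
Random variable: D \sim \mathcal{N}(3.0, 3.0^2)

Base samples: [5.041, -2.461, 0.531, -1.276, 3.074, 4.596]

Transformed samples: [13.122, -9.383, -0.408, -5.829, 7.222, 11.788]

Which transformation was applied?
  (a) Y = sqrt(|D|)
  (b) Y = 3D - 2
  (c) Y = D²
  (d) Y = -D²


Checking option (b) Y = 3D - 2:
  D = 5.041 -> Y = 13.122 ✓
  D = -2.461 -> Y = -9.383 ✓
  D = 0.531 -> Y = -0.408 ✓
All samples match this transformation.

(b) 3D - 2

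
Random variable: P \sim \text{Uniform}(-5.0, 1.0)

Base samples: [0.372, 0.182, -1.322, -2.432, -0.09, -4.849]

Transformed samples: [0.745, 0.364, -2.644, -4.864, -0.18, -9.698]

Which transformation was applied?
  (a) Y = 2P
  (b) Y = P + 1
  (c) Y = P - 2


Checking option (a) Y = 2P:
  P = 0.372 -> Y = 0.745 ✓
  P = 0.182 -> Y = 0.364 ✓
  P = -1.322 -> Y = -2.644 ✓
All samples match this transformation.

(a) 2P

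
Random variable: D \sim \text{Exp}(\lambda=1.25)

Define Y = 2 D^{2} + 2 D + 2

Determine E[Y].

E[Y] = 2*E[D²] + 2*E[D] + 2
E[D] = 0.8
E[D²] = Var(D) + (E[D])² = 0.64 + 0.64 = 1.28
E[Y] = 2*1.28 + 2*0.8 + 2 = 6.16

6.16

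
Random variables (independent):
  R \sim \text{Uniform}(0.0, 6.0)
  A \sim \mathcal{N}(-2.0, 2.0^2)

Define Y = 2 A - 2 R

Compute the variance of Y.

For independent RVs: Var(aX + bY) = a²Var(X) + b²Var(Y)
Var(R) = 3
Var(A) = 4
Var(Y) = (-2)²*3 + 2²*4
= 4*3 + 4*4 = 28

28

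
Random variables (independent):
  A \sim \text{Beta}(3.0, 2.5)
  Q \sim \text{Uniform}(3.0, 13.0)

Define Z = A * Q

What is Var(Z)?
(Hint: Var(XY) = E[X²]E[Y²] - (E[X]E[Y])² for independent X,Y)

Var(XY) = E[X²]E[Y²] - (E[X]E[Y])²
E[A] = 0.54545455, Var(A) = 0.038143675
E[Q] = 8, Var(Q) = 8.3333333
E[A²] = 0.038143675 + 0.54545455² = 0.33566434
E[Q²] = 8.3333333 + 8² = 72.333333
Var(Z) = 0.33566434*72.333333 - (0.54545455*8)²
= 24.27972 - 19.041322 = 5.238398

5.238398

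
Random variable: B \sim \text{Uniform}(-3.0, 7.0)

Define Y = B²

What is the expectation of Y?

Using E[X²] = Var(X) + (E[X])²:
E[B] = 2
Var(B) = (7 + 3)^2/12 = 8.3333333
E[B²] = 8.3333333 + 2² = 8.3333333 + 4 = 12.333333

12.333333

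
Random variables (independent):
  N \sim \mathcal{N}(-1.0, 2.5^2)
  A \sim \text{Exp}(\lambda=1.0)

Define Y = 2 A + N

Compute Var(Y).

For independent RVs: Var(aX + bY) = a²Var(X) + b²Var(Y)
Var(N) = 6.25
Var(A) = 1
Var(Y) = 1²*6.25 + 2²*1
= 1*6.25 + 4*1 = 10.25

10.25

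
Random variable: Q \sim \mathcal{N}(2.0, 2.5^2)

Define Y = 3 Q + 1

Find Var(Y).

For Y = aQ + b: Var(Y) = a² * Var(Q)
Var(Q) = 2.5^2 = 6.25
Var(Y) = 3² * 6.25 = 9 * 6.25 = 56.25

56.25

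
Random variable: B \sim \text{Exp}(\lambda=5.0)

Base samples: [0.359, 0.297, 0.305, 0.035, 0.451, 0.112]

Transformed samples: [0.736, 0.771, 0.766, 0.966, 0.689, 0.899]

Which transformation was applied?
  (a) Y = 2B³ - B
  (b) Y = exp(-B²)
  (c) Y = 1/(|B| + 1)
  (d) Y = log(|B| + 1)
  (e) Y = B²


Checking option (c) Y = 1/(|B| + 1):
  B = 0.359 -> Y = 0.736 ✓
  B = 0.297 -> Y = 0.771 ✓
  B = 0.305 -> Y = 0.766 ✓
All samples match this transformation.

(c) 1/(|B| + 1)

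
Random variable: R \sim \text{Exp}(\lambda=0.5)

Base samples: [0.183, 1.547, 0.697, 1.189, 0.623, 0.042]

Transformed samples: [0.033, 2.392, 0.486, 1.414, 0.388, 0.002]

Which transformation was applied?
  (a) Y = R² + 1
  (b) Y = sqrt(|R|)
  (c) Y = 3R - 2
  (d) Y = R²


Checking option (d) Y = R²:
  R = 0.183 -> Y = 0.033 ✓
  R = 1.547 -> Y = 2.392 ✓
  R = 0.697 -> Y = 0.486 ✓
All samples match this transformation.

(d) R²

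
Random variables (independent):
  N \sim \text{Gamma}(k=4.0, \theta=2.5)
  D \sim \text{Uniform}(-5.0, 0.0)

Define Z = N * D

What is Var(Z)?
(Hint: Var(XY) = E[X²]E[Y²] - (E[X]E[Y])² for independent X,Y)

Var(XY) = E[X²]E[Y²] - (E[X]E[Y])²
E[N] = 10, Var(N) = 25
E[D] = -2.5, Var(D) = 2.0833333
E[N²] = 25 + 10² = 125
E[D²] = 2.0833333 + (-2.5)² = 8.3333333
Var(Z) = 125*8.3333333 - (10*(-2.5))²
= 1041.6667 - 625 = 416.66667

416.66667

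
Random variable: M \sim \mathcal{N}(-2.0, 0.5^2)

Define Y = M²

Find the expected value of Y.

E[M²] = Var(M) + (E[M])² = 0.25 + 4 = 4.25

4.25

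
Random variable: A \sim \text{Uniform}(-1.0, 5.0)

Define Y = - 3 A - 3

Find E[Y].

For Y = -3A - 3:
E[Y] = -3 * E[A] - 3
E[A] = (-1 + 5)/2 = 2
E[Y] = -3 * 2 - 3 = -9

-9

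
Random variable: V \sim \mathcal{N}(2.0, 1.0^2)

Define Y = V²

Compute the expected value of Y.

E[V²] = Var(V) + (E[V])² = 1 + 4 = 5

5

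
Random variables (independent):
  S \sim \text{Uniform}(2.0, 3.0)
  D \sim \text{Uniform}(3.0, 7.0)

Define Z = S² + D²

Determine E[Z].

E[Z] = E[S²] + E[D²]
E[S²] = Var(S) + E[S]² = 0.083333333 + 6.25 = 6.3333333
E[D²] = Var(D) + E[D]² = 1.3333333 + 25 = 26.333333
E[Z] = 6.3333333 + 26.333333 = 32.666667

32.666667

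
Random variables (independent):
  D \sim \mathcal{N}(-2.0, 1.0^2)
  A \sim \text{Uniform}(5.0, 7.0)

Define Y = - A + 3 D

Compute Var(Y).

For independent RVs: Var(aX + bY) = a²Var(X) + b²Var(Y)
Var(D) = 1
Var(A) = 0.33333333
Var(Y) = 3²*1 + (-1)²*0.33333333
= 9*1 + 1*0.33333333 = 9.3333333

9.3333333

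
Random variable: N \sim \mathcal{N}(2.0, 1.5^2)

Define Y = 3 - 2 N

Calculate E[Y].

For Y = -2N + 3:
E[Y] = -2 * E[N] + 3
E[N] = 2.0 = 2
E[Y] = -2 * 2 + 3 = -1

-1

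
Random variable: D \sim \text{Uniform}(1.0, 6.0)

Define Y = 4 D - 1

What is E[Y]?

For Y = 4D - 1:
E[Y] = 4 * E[D] - 1
E[D] = (1 + 6)/2 = 3.5
E[Y] = 4 * 3.5 - 1 = 13

13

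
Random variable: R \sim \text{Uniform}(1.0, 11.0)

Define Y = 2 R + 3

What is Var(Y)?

For Y = aR + b: Var(Y) = a² * Var(R)
Var(R) = (11 - 1)^2/12 = 8.3333333
Var(Y) = 2² * 8.3333333 = 4 * 8.3333333 = 33.333333

33.333333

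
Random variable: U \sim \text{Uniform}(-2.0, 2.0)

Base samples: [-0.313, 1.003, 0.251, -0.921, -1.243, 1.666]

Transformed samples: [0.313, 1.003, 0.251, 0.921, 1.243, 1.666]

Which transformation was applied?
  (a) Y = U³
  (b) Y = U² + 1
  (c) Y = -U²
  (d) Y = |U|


Checking option (d) Y = |U|:
  U = -0.313 -> Y = 0.313 ✓
  U = 1.003 -> Y = 1.003 ✓
  U = 0.251 -> Y = 0.251 ✓
All samples match this transformation.

(d) |U|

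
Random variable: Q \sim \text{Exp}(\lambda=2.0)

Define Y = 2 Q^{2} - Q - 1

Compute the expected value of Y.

E[Y] = 2*E[Q²] - 1*E[Q] - 1
E[Q] = 0.5
E[Q²] = Var(Q) + (E[Q])² = 0.25 + 0.25 = 0.5
E[Y] = 2*0.5 - 1*0.5 - 1 = -0.5

-0.5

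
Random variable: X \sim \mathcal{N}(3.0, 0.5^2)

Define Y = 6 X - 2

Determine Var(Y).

For Y = aX + b: Var(Y) = a² * Var(X)
Var(X) = 0.5^2 = 0.25
Var(Y) = 6² * 0.25 = 36 * 0.25 = 9

9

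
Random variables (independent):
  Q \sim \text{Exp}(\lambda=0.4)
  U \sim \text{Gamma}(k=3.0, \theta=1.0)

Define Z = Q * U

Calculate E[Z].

For independent RVs: E[XY] = E[X]*E[Y]
E[Q] = 2.5
E[U] = 3
E[Z] = 2.5 * 3 = 7.5

7.5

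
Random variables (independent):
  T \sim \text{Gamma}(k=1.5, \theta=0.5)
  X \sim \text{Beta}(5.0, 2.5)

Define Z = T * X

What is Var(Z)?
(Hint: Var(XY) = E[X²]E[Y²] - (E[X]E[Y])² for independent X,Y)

Var(XY) = E[X²]E[Y²] - (E[X]E[Y])²
E[T] = 0.75, Var(T) = 0.375
E[X] = 0.66666667, Var(X) = 0.026143791
E[T²] = 0.375 + 0.75² = 0.9375
E[X²] = 0.026143791 + 0.66666667² = 0.47058824
Var(Z) = 0.9375*0.47058824 - (0.75*0.66666667)²
= 0.44117647 - 0.25 = 0.19117647

0.19117647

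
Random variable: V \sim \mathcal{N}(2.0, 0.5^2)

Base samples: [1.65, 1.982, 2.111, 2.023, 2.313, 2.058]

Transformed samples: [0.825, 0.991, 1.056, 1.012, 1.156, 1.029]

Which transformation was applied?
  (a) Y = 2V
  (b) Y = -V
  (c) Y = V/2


Checking option (c) Y = V/2:
  V = 1.65 -> Y = 0.825 ✓
  V = 1.982 -> Y = 0.991 ✓
  V = 2.111 -> Y = 1.056 ✓
All samples match this transformation.

(c) V/2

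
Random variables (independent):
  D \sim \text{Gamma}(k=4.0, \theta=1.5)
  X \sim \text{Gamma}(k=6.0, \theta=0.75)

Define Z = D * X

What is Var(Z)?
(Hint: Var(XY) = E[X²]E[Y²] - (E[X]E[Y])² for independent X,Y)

Var(XY) = E[X²]E[Y²] - (E[X]E[Y])²
E[D] = 6, Var(D) = 9
E[X] = 4.5, Var(X) = 3.375
E[D²] = 9 + 6² = 45
E[X²] = 3.375 + 4.5² = 23.625
Var(Z) = 45*23.625 - (6*4.5)²
= 1063.125 - 729 = 334.125

334.125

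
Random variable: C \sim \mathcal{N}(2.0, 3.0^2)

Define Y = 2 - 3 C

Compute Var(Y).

For Y = aC + b: Var(Y) = a² * Var(C)
Var(C) = 3.0^2 = 9
Var(Y) = (-3)² * 9 = 9 * 9 = 81

81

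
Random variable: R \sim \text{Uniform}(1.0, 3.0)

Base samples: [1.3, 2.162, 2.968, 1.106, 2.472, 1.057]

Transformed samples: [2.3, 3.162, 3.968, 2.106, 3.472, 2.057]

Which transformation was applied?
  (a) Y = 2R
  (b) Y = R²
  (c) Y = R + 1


Checking option (c) Y = R + 1:
  R = 1.3 -> Y = 2.3 ✓
  R = 2.162 -> Y = 3.162 ✓
  R = 2.968 -> Y = 3.968 ✓
All samples match this transformation.

(c) R + 1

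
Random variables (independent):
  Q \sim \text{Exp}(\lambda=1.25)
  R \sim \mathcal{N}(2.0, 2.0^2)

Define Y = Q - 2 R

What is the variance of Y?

For independent RVs: Var(aX + bY) = a²Var(X) + b²Var(Y)
Var(Q) = 0.64
Var(R) = 4
Var(Y) = 1²*0.64 + (-2)²*4
= 1*0.64 + 4*4 = 16.64

16.64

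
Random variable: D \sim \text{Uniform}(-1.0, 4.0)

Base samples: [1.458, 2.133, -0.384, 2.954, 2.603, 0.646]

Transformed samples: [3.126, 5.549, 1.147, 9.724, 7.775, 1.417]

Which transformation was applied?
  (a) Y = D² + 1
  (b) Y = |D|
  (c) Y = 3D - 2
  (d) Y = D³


Checking option (a) Y = D² + 1:
  D = 1.458 -> Y = 3.126 ✓
  D = 2.133 -> Y = 5.549 ✓
  D = -0.384 -> Y = 1.147 ✓
All samples match this transformation.

(a) D² + 1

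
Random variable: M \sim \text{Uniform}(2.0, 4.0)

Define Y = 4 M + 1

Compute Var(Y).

For Y = aM + b: Var(Y) = a² * Var(M)
Var(M) = (4 - 2)^2/12 = 0.33333333
Var(Y) = 4² * 0.33333333 = 16 * 0.33333333 = 5.3333333

5.3333333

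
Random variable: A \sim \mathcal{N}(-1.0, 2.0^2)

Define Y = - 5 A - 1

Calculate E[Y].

For Y = -5A - 1:
E[Y] = -5 * E[A] - 1
E[A] = -1.0 = -1
E[Y] = -5 * (-1) - 1 = 4

4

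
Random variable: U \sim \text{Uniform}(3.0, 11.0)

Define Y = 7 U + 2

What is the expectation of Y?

For Y = 7U + 2:
E[Y] = 7 * E[U] + 2
E[U] = (3 + 11)/2 = 7
E[Y] = 7 * 7 + 2 = 51

51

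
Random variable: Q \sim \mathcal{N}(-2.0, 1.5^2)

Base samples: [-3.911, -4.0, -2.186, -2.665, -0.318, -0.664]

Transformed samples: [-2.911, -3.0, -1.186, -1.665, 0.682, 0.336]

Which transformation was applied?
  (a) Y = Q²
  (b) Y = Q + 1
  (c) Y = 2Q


Checking option (b) Y = Q + 1:
  Q = -3.911 -> Y = -2.911 ✓
  Q = -4.0 -> Y = -3.0 ✓
  Q = -2.186 -> Y = -1.186 ✓
All samples match this transformation.

(b) Q + 1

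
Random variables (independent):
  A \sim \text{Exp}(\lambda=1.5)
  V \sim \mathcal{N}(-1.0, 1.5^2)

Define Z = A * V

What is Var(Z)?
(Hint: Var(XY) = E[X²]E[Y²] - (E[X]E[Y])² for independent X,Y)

Var(XY) = E[X²]E[Y²] - (E[X]E[Y])²
E[A] = 0.66666667, Var(A) = 0.44444444
E[V] = -1, Var(V) = 2.25
E[A²] = 0.44444444 + 0.66666667² = 0.88888889
E[V²] = 2.25 + (-1)² = 3.25
Var(Z) = 0.88888889*3.25 - (0.66666667*(-1))²
= 2.8888889 - 0.44444444 = 2.4444444

2.4444444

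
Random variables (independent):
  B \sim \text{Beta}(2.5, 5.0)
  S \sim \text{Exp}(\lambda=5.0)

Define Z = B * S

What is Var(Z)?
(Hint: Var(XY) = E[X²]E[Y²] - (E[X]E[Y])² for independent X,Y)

Var(XY) = E[X²]E[Y²] - (E[X]E[Y])²
E[B] = 0.33333333, Var(B) = 0.026143791
E[S] = 0.2, Var(S) = 0.04
E[B²] = 0.026143791 + 0.33333333² = 0.1372549
E[S²] = 0.04 + 0.2² = 0.08
Var(Z) = 0.1372549*0.08 - (0.33333333*0.2)²
= 0.010980392 - 0.0044444444 = 0.0065359477

0.0065359477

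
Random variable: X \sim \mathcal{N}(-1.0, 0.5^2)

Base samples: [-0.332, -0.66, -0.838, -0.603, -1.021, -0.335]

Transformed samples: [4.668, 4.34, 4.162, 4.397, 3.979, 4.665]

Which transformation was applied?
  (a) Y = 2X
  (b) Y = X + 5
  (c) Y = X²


Checking option (b) Y = X + 5:
  X = -0.332 -> Y = 4.668 ✓
  X = -0.66 -> Y = 4.34 ✓
  X = -0.838 -> Y = 4.162 ✓
All samples match this transformation.

(b) X + 5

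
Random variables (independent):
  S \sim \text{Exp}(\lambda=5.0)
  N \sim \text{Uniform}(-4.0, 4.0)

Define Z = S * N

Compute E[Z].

For independent RVs: E[XY] = E[X]*E[Y]
E[S] = 0.2
E[N] = 0
E[Z] = 0.2 * 0 = 0

0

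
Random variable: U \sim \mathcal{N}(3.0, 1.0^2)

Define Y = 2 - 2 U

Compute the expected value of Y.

For Y = -2U + 2:
E[Y] = -2 * E[U] + 2
E[U] = 3.0 = 3
E[Y] = -2 * 3 + 2 = -4

-4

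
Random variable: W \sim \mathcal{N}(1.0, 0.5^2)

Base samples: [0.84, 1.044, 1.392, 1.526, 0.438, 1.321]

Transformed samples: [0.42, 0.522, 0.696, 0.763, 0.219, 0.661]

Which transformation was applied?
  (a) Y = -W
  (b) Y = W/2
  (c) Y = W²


Checking option (b) Y = W/2:
  W = 0.84 -> Y = 0.42 ✓
  W = 1.044 -> Y = 0.522 ✓
  W = 1.392 -> Y = 0.696 ✓
All samples match this transformation.

(b) W/2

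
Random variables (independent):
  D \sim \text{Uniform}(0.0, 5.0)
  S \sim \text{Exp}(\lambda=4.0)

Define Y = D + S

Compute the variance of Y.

For independent RVs: Var(aX + bY) = a²Var(X) + b²Var(Y)
Var(D) = 2.0833333
Var(S) = 0.0625
Var(Y) = 1²*2.0833333 + 1²*0.0625
= 1*2.0833333 + 1*0.0625 = 2.1458333

2.1458333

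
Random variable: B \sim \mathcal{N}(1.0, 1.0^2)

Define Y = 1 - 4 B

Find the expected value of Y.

For Y = -4B + 1:
E[Y] = -4 * E[B] + 1
E[B] = 1.0 = 1
E[Y] = -4 * 1 + 1 = -3

-3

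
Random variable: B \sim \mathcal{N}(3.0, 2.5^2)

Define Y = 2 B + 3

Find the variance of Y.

For Y = aB + b: Var(Y) = a² * Var(B)
Var(B) = 2.5^2 = 6.25
Var(Y) = 2² * 6.25 = 4 * 6.25 = 25

25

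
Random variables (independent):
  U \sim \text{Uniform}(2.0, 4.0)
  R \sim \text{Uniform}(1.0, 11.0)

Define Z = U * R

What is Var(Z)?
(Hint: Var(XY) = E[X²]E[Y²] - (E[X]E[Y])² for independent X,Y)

Var(XY) = E[X²]E[Y²] - (E[X]E[Y])²
E[U] = 3, Var(U) = 0.33333333
E[R] = 6, Var(R) = 8.3333333
E[U²] = 0.33333333 + 3² = 9.3333333
E[R²] = 8.3333333 + 6² = 44.333333
Var(Z) = 9.3333333*44.333333 - (3*6)²
= 413.77778 - 324 = 89.777778

89.777778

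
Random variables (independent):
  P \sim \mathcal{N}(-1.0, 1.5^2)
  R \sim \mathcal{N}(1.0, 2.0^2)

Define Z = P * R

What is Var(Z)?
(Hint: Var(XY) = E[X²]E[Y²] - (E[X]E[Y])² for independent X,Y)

Var(XY) = E[X²]E[Y²] - (E[X]E[Y])²
E[P] = -1, Var(P) = 2.25
E[R] = 1, Var(R) = 4
E[P²] = 2.25 + (-1)² = 3.25
E[R²] = 4 + 1² = 5
Var(Z) = 3.25*5 - (-1*1)²
= 16.25 - 1 = 15.25

15.25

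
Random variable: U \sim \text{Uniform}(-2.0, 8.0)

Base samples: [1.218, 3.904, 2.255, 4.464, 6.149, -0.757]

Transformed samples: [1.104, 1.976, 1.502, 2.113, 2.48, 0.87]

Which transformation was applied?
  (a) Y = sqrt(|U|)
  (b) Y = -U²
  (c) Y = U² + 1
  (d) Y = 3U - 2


Checking option (a) Y = sqrt(|U|):
  U = 1.218 -> Y = 1.104 ✓
  U = 3.904 -> Y = 1.976 ✓
  U = 2.255 -> Y = 1.502 ✓
All samples match this transformation.

(a) sqrt(|U|)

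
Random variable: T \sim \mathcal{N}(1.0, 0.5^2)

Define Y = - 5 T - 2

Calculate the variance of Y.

For Y = aT + b: Var(Y) = a² * Var(T)
Var(T) = 0.5^2 = 0.25
Var(Y) = (-5)² * 0.25 = 25 * 0.25 = 6.25

6.25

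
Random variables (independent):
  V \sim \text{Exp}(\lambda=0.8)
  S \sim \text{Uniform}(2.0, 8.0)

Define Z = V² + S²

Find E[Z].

E[Z] = E[V²] + E[S²]
E[V²] = Var(V) + E[V]² = 1.5625 + 1.5625 = 3.125
E[S²] = Var(S) + E[S]² = 3 + 25 = 28
E[Z] = 3.125 + 28 = 31.125

31.125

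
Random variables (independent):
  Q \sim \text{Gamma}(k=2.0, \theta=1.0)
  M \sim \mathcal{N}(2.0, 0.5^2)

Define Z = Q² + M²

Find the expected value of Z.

E[Z] = E[Q²] + E[M²]
E[Q²] = Var(Q) + E[Q]² = 2 + 4 = 6
E[M²] = Var(M) + E[M]² = 0.25 + 4 = 4.25
E[Z] = 6 + 4.25 = 10.25

10.25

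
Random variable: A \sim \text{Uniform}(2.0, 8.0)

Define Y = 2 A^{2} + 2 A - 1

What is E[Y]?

E[Y] = 2*E[A²] + 2*E[A] - 1
E[A] = 5
E[A²] = Var(A) + (E[A])² = 3 + 25 = 28
E[Y] = 2*28 + 2*5 - 1 = 65

65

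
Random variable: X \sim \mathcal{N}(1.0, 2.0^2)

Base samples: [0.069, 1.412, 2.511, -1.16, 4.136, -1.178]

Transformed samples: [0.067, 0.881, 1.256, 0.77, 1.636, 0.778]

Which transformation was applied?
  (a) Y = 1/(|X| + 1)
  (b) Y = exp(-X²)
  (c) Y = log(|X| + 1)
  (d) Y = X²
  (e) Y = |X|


Checking option (c) Y = log(|X| + 1):
  X = 0.069 -> Y = 0.067 ✓
  X = 1.412 -> Y = 0.881 ✓
  X = 2.511 -> Y = 1.256 ✓
All samples match this transformation.

(c) log(|X| + 1)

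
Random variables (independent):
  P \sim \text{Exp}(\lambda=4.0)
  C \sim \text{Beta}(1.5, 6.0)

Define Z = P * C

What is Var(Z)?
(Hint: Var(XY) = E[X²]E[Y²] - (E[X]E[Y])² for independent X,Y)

Var(XY) = E[X²]E[Y²] - (E[X]E[Y])²
E[P] = 0.25, Var(P) = 0.0625
E[C] = 0.2, Var(C) = 0.018823529
E[P²] = 0.0625 + 0.25² = 0.125
E[C²] = 0.018823529 + 0.2² = 0.058823529
Var(Z) = 0.125*0.058823529 - (0.25*0.2)²
= 0.0073529412 - 0.0025 = 0.0048529412

0.0048529412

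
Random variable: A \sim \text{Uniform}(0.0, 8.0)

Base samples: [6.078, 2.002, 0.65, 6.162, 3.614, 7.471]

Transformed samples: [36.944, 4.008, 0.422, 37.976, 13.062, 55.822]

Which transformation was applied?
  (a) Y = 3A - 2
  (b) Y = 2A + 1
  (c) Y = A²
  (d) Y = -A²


Checking option (c) Y = A²:
  A = 6.078 -> Y = 36.944 ✓
  A = 2.002 -> Y = 4.008 ✓
  A = 0.65 -> Y = 0.422 ✓
All samples match this transformation.

(c) A²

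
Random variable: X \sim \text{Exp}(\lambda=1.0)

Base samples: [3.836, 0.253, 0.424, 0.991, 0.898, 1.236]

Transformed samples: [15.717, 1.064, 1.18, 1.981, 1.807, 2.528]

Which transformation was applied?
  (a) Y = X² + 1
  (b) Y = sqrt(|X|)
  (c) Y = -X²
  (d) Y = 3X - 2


Checking option (a) Y = X² + 1:
  X = 3.836 -> Y = 15.717 ✓
  X = 0.253 -> Y = 1.064 ✓
  X = 0.424 -> Y = 1.18 ✓
All samples match this transformation.

(a) X² + 1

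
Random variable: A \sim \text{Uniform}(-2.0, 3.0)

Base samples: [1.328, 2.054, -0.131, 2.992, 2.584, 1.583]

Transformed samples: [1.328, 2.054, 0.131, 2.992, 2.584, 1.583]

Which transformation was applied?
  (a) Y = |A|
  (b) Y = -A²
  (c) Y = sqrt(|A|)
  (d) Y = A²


Checking option (a) Y = |A|:
  A = 1.328 -> Y = 1.328 ✓
  A = 2.054 -> Y = 2.054 ✓
  A = -0.131 -> Y = 0.131 ✓
All samples match this transformation.

(a) |A|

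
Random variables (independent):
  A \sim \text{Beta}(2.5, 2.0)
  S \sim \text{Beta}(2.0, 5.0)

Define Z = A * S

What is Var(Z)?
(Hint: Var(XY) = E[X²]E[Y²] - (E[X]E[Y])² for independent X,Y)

Var(XY) = E[X²]E[Y²] - (E[X]E[Y])²
E[A] = 0.55555556, Var(A) = 0.044893378
E[S] = 0.28571429, Var(S) = 0.025510204
E[A²] = 0.044893378 + 0.55555556² = 0.35353535
E[S²] = 0.025510204 + 0.28571429² = 0.10714286
Var(Z) = 0.35353535*0.10714286 - (0.55555556*0.28571429)²
= 0.037878788 - 0.025195263 = 0.012683525

0.012683525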